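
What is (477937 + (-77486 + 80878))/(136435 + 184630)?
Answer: 481329/321065 ≈ 1.4992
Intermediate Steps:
(477937 + (-77486 + 80878))/(136435 + 184630) = (477937 + 3392)/321065 = 481329*(1/321065) = 481329/321065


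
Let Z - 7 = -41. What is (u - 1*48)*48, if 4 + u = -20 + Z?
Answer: -5088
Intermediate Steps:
Z = -34 (Z = 7 - 41 = -34)
u = -58 (u = -4 + (-20 - 34) = -4 - 54 = -58)
(u - 1*48)*48 = (-58 - 1*48)*48 = (-58 - 48)*48 = -106*48 = -5088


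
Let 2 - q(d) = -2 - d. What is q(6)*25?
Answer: 250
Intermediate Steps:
q(d) = 4 + d (q(d) = 2 - (-2 - d) = 2 + (2 + d) = 4 + d)
q(6)*25 = (4 + 6)*25 = 10*25 = 250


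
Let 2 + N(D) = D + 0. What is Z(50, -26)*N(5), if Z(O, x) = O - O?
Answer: 0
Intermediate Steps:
N(D) = -2 + D (N(D) = -2 + (D + 0) = -2 + D)
Z(O, x) = 0
Z(50, -26)*N(5) = 0*(-2 + 5) = 0*3 = 0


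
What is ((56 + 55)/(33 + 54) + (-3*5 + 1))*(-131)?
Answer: 48339/29 ≈ 1666.9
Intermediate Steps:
((56 + 55)/(33 + 54) + (-3*5 + 1))*(-131) = (111/87 + (-15 + 1))*(-131) = (111*(1/87) - 14)*(-131) = (37/29 - 14)*(-131) = -369/29*(-131) = 48339/29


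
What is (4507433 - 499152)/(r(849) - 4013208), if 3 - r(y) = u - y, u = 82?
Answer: -4008281/4012438 ≈ -0.99896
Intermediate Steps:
r(y) = -79 + y (r(y) = 3 - (82 - y) = 3 + (-82 + y) = -79 + y)
(4507433 - 499152)/(r(849) - 4013208) = (4507433 - 499152)/((-79 + 849) - 4013208) = 4008281/(770 - 4013208) = 4008281/(-4012438) = 4008281*(-1/4012438) = -4008281/4012438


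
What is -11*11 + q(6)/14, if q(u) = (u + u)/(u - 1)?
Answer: -4229/35 ≈ -120.83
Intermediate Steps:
q(u) = 2*u/(-1 + u) (q(u) = (2*u)/(-1 + u) = 2*u/(-1 + u))
-11*11 + q(6)/14 = -11*11 + (2*6/(-1 + 6))/14 = -121 + (2*6/5)*(1/14) = -121 + (2*6*(1/5))*(1/14) = -121 + (12/5)*(1/14) = -121 + 6/35 = -4229/35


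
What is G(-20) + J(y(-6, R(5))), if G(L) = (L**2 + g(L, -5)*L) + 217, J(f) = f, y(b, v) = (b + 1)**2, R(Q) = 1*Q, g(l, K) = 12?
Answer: 402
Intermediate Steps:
R(Q) = Q
y(b, v) = (1 + b)**2
G(L) = 217 + L**2 + 12*L (G(L) = (L**2 + 12*L) + 217 = 217 + L**2 + 12*L)
G(-20) + J(y(-6, R(5))) = (217 + (-20)**2 + 12*(-20)) + (1 - 6)**2 = (217 + 400 - 240) + (-5)**2 = 377 + 25 = 402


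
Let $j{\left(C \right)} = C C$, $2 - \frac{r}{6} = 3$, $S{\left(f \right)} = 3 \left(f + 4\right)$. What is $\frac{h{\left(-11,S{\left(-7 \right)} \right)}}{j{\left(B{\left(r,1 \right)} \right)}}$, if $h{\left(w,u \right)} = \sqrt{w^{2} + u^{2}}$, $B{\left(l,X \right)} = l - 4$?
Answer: $\frac{\sqrt{202}}{100} \approx 0.14213$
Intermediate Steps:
$S{\left(f \right)} = 12 + 3 f$ ($S{\left(f \right)} = 3 \left(4 + f\right) = 12 + 3 f$)
$r = -6$ ($r = 12 - 18 = -6$)
$B{\left(l,X \right)} = -4 + l$
$j{\left(C \right)} = C^{2}$
$h{\left(w,u \right)} = \sqrt{u^{2} + w^{2}}$
$\frac{h{\left(-11,S{\left(-7 \right)} \right)}}{j{\left(B{\left(r,1 \right)} \right)}} = \frac{\sqrt{\left(12 + 3 \left(-7\right)\right)^{2} + \left(-11\right)^{2}}}{\left(-4 - 6\right)^{2}} = \frac{\sqrt{\left(12 - 21\right)^{2} + 121}}{\left(-10\right)^{2}} = \frac{\sqrt{\left(-9\right)^{2} + 121}}{100} = \sqrt{81 + 121} \cdot \frac{1}{100} = \sqrt{202} \cdot \frac{1}{100} = \frac{\sqrt{202}}{100}$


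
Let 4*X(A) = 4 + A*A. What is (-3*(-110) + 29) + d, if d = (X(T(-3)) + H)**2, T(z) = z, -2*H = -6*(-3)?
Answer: 6273/16 ≈ 392.06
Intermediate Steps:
H = -9 (H = -(-3)*(-3) = -1/2*18 = -9)
X(A) = 1 + A**2/4 (X(A) = (4 + A*A)/4 = (4 + A**2)/4 = 1 + A**2/4)
d = 529/16 (d = ((1 + (1/4)*(-3)**2) - 9)**2 = ((1 + (1/4)*9) - 9)**2 = ((1 + 9/4) - 9)**2 = (13/4 - 9)**2 = (-23/4)**2 = 529/16 ≈ 33.063)
(-3*(-110) + 29) + d = (-3*(-110) + 29) + 529/16 = (330 + 29) + 529/16 = 359 + 529/16 = 6273/16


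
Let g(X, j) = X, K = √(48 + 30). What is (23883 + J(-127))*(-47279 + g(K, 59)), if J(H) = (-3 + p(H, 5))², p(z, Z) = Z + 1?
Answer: -1129589868 + 23892*√78 ≈ -1.1294e+9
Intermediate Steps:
K = √78 ≈ 8.8318
p(z, Z) = 1 + Z
J(H) = 9 (J(H) = (-3 + (1 + 5))² = (-3 + 6)² = 3² = 9)
(23883 + J(-127))*(-47279 + g(K, 59)) = (23883 + 9)*(-47279 + √78) = 23892*(-47279 + √78) = -1129589868 + 23892*√78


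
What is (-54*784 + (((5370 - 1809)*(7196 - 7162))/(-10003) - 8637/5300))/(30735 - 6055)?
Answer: -2245209230511/1308432412000 ≈ -1.7160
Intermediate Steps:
(-54*784 + (((5370 - 1809)*(7196 - 7162))/(-10003) - 8637/5300))/(30735 - 6055) = (-42336 + ((3561*34)*(-1/10003) - 8637*1/5300))/24680 = (-42336 + (121074*(-1/10003) - 8637/5300))*(1/24680) = (-42336 + (-121074/10003 - 8637/5300))*(1/24680) = (-42336 - 728088111/53015900)*(1/24680) = -2245209230511/53015900*1/24680 = -2245209230511/1308432412000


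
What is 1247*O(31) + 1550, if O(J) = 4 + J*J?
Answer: 1204905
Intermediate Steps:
O(J) = 4 + J²
1247*O(31) + 1550 = 1247*(4 + 31²) + 1550 = 1247*(4 + 961) + 1550 = 1247*965 + 1550 = 1203355 + 1550 = 1204905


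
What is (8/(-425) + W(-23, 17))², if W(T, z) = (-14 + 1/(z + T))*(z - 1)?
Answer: 83534872576/1625625 ≈ 51386.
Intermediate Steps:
W(T, z) = (-1 + z)*(-14 + 1/(T + z)) (W(T, z) = (-14 + 1/(T + z))*(-1 + z) = (-1 + z)*(-14 + 1/(T + z)))
(8/(-425) + W(-23, 17))² = (8/(-425) + (-1 - 14*17² + 14*(-23) + 15*17 - 14*(-23)*17)/(-23 + 17))² = (8*(-1/425) + (-1 - 14*289 - 322 + 255 + 5474)/(-6))² = (-8/425 - (-1 - 4046 - 322 + 255 + 5474)/6)² = (-8/425 - ⅙*1360)² = (-8/425 - 680/3)² = (-289024/1275)² = 83534872576/1625625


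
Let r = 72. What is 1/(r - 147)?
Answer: -1/75 ≈ -0.013333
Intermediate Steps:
1/(r - 147) = 1/(72 - 147) = 1/(-75) = -1/75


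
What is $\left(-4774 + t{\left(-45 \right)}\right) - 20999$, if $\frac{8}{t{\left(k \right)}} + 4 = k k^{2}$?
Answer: $- \frac{2348667725}{91129} \approx -25773.0$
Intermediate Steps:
$t{\left(k \right)} = \frac{8}{-4 + k^{3}}$ ($t{\left(k \right)} = \frac{8}{-4 + k k^{2}} = \frac{8}{-4 + k^{3}}$)
$\left(-4774 + t{\left(-45 \right)}\right) - 20999 = \left(-4774 + \frac{8}{-4 + \left(-45\right)^{3}}\right) - 20999 = \left(-4774 + \frac{8}{-4 - 91125}\right) - 20999 = \left(-4774 + \frac{8}{-91129}\right) - 20999 = \left(-4774 + 8 \left(- \frac{1}{91129}\right)\right) - 20999 = \left(-4774 - \frac{8}{91129}\right) - 20999 = - \frac{435049854}{91129} - 20999 = - \frac{2348667725}{91129}$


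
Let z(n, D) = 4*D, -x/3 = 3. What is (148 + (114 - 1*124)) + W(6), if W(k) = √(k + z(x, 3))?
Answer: 138 + 3*√2 ≈ 142.24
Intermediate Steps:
x = -9 (x = -3*3 = -9)
W(k) = √(12 + k) (W(k) = √(k + 4*3) = √(k + 12) = √(12 + k))
(148 + (114 - 1*124)) + W(6) = (148 + (114 - 1*124)) + √(12 + 6) = (148 + (114 - 124)) + √18 = (148 - 10) + 3*√2 = 138 + 3*√2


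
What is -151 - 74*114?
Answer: -8587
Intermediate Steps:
-151 - 74*114 = -151 - 8436 = -8587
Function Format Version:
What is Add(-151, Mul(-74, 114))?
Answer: -8587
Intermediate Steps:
Add(-151, Mul(-74, 114)) = Add(-151, -8436) = -8587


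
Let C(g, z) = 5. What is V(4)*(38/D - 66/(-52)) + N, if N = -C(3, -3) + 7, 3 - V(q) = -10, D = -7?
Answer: -729/14 ≈ -52.071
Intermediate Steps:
V(q) = 13 (V(q) = 3 - 1*(-10) = 3 + 10 = 13)
N = 2 (N = -1*5 + 7 = -5 + 7 = 2)
V(4)*(38/D - 66/(-52)) + N = 13*(38/(-7) - 66/(-52)) + 2 = 13*(38*(-1/7) - 66*(-1/52)) + 2 = 13*(-38/7 + 33/26) + 2 = 13*(-757/182) + 2 = -757/14 + 2 = -729/14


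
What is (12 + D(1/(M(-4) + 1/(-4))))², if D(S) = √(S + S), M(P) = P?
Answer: 2440/17 + 48*I*√34/17 ≈ 143.53 + 16.464*I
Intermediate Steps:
D(S) = √2*√S (D(S) = √(2*S) = √2*√S)
(12 + D(1/(M(-4) + 1/(-4))))² = (12 + √2*√(1/(-4 + 1/(-4))))² = (12 + √2*√(1/(-4 - ¼)))² = (12 + √2*√(1/(-17/4)))² = (12 + √2*√(-4/17))² = (12 + √2*(2*I*√17/17))² = (12 + 2*I*√34/17)²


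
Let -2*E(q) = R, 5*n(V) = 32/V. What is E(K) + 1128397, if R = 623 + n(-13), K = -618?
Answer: 146651147/130 ≈ 1.1281e+6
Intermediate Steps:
n(V) = 32/(5*V) (n(V) = (32/V)/5 = 32/(5*V))
R = 40463/65 (R = 623 + (32/5)/(-13) = 623 + (32/5)*(-1/13) = 623 - 32/65 = 40463/65 ≈ 622.51)
E(q) = -40463/130 (E(q) = -½*40463/65 = -40463/130)
E(K) + 1128397 = -40463/130 + 1128397 = 146651147/130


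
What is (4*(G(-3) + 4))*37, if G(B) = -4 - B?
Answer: 444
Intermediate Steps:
(4*(G(-3) + 4))*37 = (4*((-4 - 1*(-3)) + 4))*37 = (4*((-4 + 3) + 4))*37 = (4*(-1 + 4))*37 = (4*3)*37 = 12*37 = 444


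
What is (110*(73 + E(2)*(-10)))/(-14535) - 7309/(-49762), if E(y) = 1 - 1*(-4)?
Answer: -3932309/144658134 ≈ -0.027183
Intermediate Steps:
E(y) = 5 (E(y) = 1 + 4 = 5)
(110*(73 + E(2)*(-10)))/(-14535) - 7309/(-49762) = (110*(73 + 5*(-10)))/(-14535) - 7309/(-49762) = (110*(73 - 50))*(-1/14535) - 7309*(-1/49762) = (110*23)*(-1/14535) + 7309/49762 = 2530*(-1/14535) + 7309/49762 = -506/2907 + 7309/49762 = -3932309/144658134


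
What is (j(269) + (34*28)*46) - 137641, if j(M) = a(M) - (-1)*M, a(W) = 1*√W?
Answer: -93580 + √269 ≈ -93564.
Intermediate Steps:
a(W) = √W
j(M) = M + √M (j(M) = √M - (-1)*M = √M + M = M + √M)
(j(269) + (34*28)*46) - 137641 = ((269 + √269) + (34*28)*46) - 137641 = ((269 + √269) + 952*46) - 137641 = ((269 + √269) + 43792) - 137641 = (44061 + √269) - 137641 = -93580 + √269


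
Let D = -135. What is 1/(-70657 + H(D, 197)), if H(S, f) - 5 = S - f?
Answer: -1/70984 ≈ -1.4088e-5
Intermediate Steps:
H(S, f) = 5 + S - f (H(S, f) = 5 + (S - f) = 5 + S - f)
1/(-70657 + H(D, 197)) = 1/(-70657 + (5 - 135 - 1*197)) = 1/(-70657 + (5 - 135 - 197)) = 1/(-70657 - 327) = 1/(-70984) = -1/70984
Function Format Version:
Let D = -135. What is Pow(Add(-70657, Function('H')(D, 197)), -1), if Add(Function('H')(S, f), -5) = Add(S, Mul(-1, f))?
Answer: Rational(-1, 70984) ≈ -1.4088e-5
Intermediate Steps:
Function('H')(S, f) = Add(5, S, Mul(-1, f)) (Function('H')(S, f) = Add(5, Add(S, Mul(-1, f))) = Add(5, S, Mul(-1, f)))
Pow(Add(-70657, Function('H')(D, 197)), -1) = Pow(Add(-70657, Add(5, -135, Mul(-1, 197))), -1) = Pow(Add(-70657, Add(5, -135, -197)), -1) = Pow(Add(-70657, -327), -1) = Pow(-70984, -1) = Rational(-1, 70984)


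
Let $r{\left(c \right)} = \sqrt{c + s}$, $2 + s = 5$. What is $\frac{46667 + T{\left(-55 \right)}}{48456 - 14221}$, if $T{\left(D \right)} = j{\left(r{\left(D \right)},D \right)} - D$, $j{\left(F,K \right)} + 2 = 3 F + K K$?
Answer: $\frac{9949}{6847} + \frac{6 i \sqrt{13}}{34235} \approx 1.453 + 0.00063191 i$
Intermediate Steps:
$s = 3$ ($s = -2 + 5 = 3$)
$r{\left(c \right)} = \sqrt{3 + c}$ ($r{\left(c \right)} = \sqrt{c + 3} = \sqrt{3 + c}$)
$j{\left(F,K \right)} = -2 + K^{2} + 3 F$ ($j{\left(F,K \right)} = -2 + \left(3 F + K K\right) = -2 + \left(3 F + K^{2}\right) = -2 + \left(K^{2} + 3 F\right) = -2 + K^{2} + 3 F$)
$T{\left(D \right)} = -2 + D^{2} - D + 3 \sqrt{3 + D}$ ($T{\left(D \right)} = \left(-2 + D^{2} + 3 \sqrt{3 + D}\right) - D = -2 + D^{2} - D + 3 \sqrt{3 + D}$)
$\frac{46667 + T{\left(-55 \right)}}{48456 - 14221} = \frac{46667 + \left(-2 + \left(-55\right)^{2} - -55 + 3 \sqrt{3 - 55}\right)}{48456 - 14221} = \frac{46667 + \left(-2 + 3025 + 55 + 3 \sqrt{-52}\right)}{34235} = \left(46667 + \left(-2 + 3025 + 55 + 3 \cdot 2 i \sqrt{13}\right)\right) \frac{1}{34235} = \left(46667 + \left(-2 + 3025 + 55 + 6 i \sqrt{13}\right)\right) \frac{1}{34235} = \left(46667 + \left(3078 + 6 i \sqrt{13}\right)\right) \frac{1}{34235} = \left(49745 + 6 i \sqrt{13}\right) \frac{1}{34235} = \frac{9949}{6847} + \frac{6 i \sqrt{13}}{34235}$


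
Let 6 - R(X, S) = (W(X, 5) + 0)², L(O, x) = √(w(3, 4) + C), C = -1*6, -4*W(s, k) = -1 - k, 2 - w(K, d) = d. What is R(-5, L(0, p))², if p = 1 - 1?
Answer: 225/16 ≈ 14.063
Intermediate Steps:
w(K, d) = 2 - d
W(s, k) = ¼ + k/4 (W(s, k) = -(-1 - k)/4 = ¼ + k/4)
C = -6
p = 0
L(O, x) = 2*I*√2 (L(O, x) = √((2 - 1*4) - 6) = √((2 - 4) - 6) = √(-2 - 6) = √(-8) = 2*I*√2)
R(X, S) = 15/4 (R(X, S) = 6 - ((¼ + (¼)*5) + 0)² = 6 - ((¼ + 5/4) + 0)² = 6 - (3/2 + 0)² = 6 - (3/2)² = 6 - 1*9/4 = 6 - 9/4 = 15/4)
R(-5, L(0, p))² = (15/4)² = 225/16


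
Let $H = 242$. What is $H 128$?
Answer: $30976$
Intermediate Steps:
$H 128 = 242 \cdot 128 = 30976$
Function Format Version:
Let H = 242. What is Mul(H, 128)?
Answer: 30976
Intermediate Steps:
Mul(H, 128) = Mul(242, 128) = 30976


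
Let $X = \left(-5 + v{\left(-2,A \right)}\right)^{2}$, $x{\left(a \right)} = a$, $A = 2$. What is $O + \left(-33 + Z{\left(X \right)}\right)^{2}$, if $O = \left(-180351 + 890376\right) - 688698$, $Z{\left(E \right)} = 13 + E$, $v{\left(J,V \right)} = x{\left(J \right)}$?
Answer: $22168$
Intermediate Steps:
$v{\left(J,V \right)} = J$
$X = 49$ ($X = \left(-5 - 2\right)^{2} = \left(-7\right)^{2} = 49$)
$O = 21327$ ($O = 710025 - 688698 = 21327$)
$O + \left(-33 + Z{\left(X \right)}\right)^{2} = 21327 + \left(-33 + \left(13 + 49\right)\right)^{2} = 21327 + \left(-33 + 62\right)^{2} = 21327 + 29^{2} = 21327 + 841 = 22168$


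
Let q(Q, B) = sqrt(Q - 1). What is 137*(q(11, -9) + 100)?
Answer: 13700 + 137*sqrt(10) ≈ 14133.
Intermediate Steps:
q(Q, B) = sqrt(-1 + Q)
137*(q(11, -9) + 100) = 137*(sqrt(-1 + 11) + 100) = 137*(sqrt(10) + 100) = 137*(100 + sqrt(10)) = 13700 + 137*sqrt(10)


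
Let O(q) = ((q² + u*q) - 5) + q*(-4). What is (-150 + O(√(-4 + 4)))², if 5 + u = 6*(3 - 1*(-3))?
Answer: 24025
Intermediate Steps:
u = 31 (u = -5 + 6*(3 - 1*(-3)) = -5 + 6*(3 + 3) = -5 + 6*6 = -5 + 36 = 31)
O(q) = -5 + q² + 27*q (O(q) = ((q² + 31*q) - 5) + q*(-4) = (-5 + q² + 31*q) - 4*q = -5 + q² + 27*q)
(-150 + O(√(-4 + 4)))² = (-150 + (-5 + (√(-4 + 4))² + 27*√(-4 + 4)))² = (-150 + (-5 + (√0)² + 27*√0))² = (-150 + (-5 + 0² + 27*0))² = (-150 + (-5 + 0 + 0))² = (-150 - 5)² = (-155)² = 24025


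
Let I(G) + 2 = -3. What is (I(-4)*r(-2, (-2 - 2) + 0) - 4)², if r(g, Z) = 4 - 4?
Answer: 16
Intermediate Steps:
I(G) = -5 (I(G) = -2 - 3 = -5)
r(g, Z) = 0
(I(-4)*r(-2, (-2 - 2) + 0) - 4)² = (-5*0 - 4)² = (0 - 4)² = (-4)² = 16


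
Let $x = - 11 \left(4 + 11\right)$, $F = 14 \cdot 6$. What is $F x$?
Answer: $-13860$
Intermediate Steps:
$F = 84$
$x = -165$ ($x = \left(-11\right) 15 = -165$)
$F x = 84 \left(-165\right) = -13860$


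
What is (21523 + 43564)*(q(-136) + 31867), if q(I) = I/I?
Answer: 2074192516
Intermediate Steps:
q(I) = 1
(21523 + 43564)*(q(-136) + 31867) = (21523 + 43564)*(1 + 31867) = 65087*31868 = 2074192516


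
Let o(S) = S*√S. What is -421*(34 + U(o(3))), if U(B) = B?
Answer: -14314 - 1263*√3 ≈ -16502.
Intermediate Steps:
o(S) = S^(3/2)
-421*(34 + U(o(3))) = -421*(34 + 3^(3/2)) = -421*(34 + 3*√3) = -14314 - 1263*√3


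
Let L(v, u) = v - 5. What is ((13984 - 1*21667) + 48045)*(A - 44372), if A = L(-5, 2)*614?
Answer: -2038765344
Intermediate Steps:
L(v, u) = -5 + v
A = -6140 (A = (-5 - 5)*614 = -10*614 = -6140)
((13984 - 1*21667) + 48045)*(A - 44372) = ((13984 - 1*21667) + 48045)*(-6140 - 44372) = ((13984 - 21667) + 48045)*(-50512) = (-7683 + 48045)*(-50512) = 40362*(-50512) = -2038765344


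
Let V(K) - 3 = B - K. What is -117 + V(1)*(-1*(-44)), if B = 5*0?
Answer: -29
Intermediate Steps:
B = 0
V(K) = 3 - K (V(K) = 3 + (0 - K) = 3 - K)
-117 + V(1)*(-1*(-44)) = -117 + (3 - 1*1)*(-1*(-44)) = -117 + (3 - 1)*44 = -117 + 2*44 = -117 + 88 = -29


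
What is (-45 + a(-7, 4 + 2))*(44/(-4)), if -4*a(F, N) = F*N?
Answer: 759/2 ≈ 379.50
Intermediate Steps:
a(F, N) = -F*N/4
(-45 + a(-7, 4 + 2))*(44/(-4)) = (-45 - ¼*(-7)*(4 + 2))*(44/(-4)) = (-45 - ¼*(-7)*6)*(44*(-¼)) = (-45 + 21/2)*(-11) = -69/2*(-11) = 759/2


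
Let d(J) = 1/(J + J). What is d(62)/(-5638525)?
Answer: -1/699177100 ≈ -1.4303e-9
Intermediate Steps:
d(J) = 1/(2*J)
d(62)/(-5638525) = ((½)/62)/(-5638525) = ((½)*(1/62))*(-1/5638525) = (1/124)*(-1/5638525) = -1/699177100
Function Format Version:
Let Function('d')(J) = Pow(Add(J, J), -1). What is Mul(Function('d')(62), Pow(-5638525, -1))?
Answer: Rational(-1, 699177100) ≈ -1.4303e-9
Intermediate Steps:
Function('d')(J) = Mul(Rational(1, 2), Pow(J, -1)) (Function('d')(J) = Pow(Mul(2, J), -1) = Mul(Rational(1, 2), Pow(J, -1)))
Mul(Function('d')(62), Pow(-5638525, -1)) = Mul(Mul(Rational(1, 2), Pow(62, -1)), Pow(-5638525, -1)) = Mul(Mul(Rational(1, 2), Rational(1, 62)), Rational(-1, 5638525)) = Mul(Rational(1, 124), Rational(-1, 5638525)) = Rational(-1, 699177100)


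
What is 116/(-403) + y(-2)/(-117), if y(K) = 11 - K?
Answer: -1447/3627 ≈ -0.39895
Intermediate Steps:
116/(-403) + y(-2)/(-117) = 116/(-403) + (11 - 1*(-2))/(-117) = 116*(-1/403) + (11 + 2)*(-1/117) = -116/403 + 13*(-1/117) = -116/403 - ⅑ = -1447/3627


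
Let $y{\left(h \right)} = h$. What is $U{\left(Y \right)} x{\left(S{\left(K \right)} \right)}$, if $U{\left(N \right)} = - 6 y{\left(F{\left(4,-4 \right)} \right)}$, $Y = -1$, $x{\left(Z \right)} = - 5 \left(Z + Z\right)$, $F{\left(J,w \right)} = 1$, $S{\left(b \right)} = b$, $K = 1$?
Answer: $60$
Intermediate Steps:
$x{\left(Z \right)} = - 10 Z$ ($x{\left(Z \right)} = - 5 \cdot 2 Z = - 10 Z$)
$U{\left(N \right)} = -6$ ($U{\left(N \right)} = \left(-6\right) 1 = -6$)
$U{\left(Y \right)} x{\left(S{\left(K \right)} \right)} = - 6 \left(\left(-10\right) 1\right) = \left(-6\right) \left(-10\right) = 60$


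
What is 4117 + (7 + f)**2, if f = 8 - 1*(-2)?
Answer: 4406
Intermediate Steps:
f = 10 (f = 8 + 2 = 10)
4117 + (7 + f)**2 = 4117 + (7 + 10)**2 = 4117 + 17**2 = 4117 + 289 = 4406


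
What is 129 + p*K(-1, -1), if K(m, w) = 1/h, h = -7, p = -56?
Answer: 137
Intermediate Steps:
K(m, w) = -⅐ (K(m, w) = 1/(-7) = -⅐)
129 + p*K(-1, -1) = 129 - 56*(-⅐) = 129 + 8 = 137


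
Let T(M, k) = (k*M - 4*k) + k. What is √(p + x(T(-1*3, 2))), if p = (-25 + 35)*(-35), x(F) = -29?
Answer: I*√379 ≈ 19.468*I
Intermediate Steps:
T(M, k) = -3*k + M*k (T(M, k) = (M*k - 4*k) + k = (-4*k + M*k) + k = -3*k + M*k)
p = -350 (p = 10*(-35) = -350)
√(p + x(T(-1*3, 2))) = √(-350 - 29) = √(-379) = I*√379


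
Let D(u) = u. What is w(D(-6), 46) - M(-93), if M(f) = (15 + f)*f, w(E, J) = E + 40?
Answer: -7220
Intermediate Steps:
w(E, J) = 40 + E
M(f) = f*(15 + f)
w(D(-6), 46) - M(-93) = (40 - 6) - (-93)*(15 - 93) = 34 - (-93)*(-78) = 34 - 1*7254 = 34 - 7254 = -7220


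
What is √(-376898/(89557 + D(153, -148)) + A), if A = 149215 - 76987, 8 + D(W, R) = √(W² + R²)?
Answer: √(6467568274 + 72228*√45313)/√(89549 + √45313) ≈ 268.75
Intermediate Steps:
D(W, R) = -8 + √(R² + W²) (D(W, R) = -8 + √(W² + R²) = -8 + √(R² + W²))
A = 72228
√(-376898/(89557 + D(153, -148)) + A) = √(-376898/(89557 + (-8 + √((-148)² + 153²))) + 72228) = √(-376898/(89557 + (-8 + √(21904 + 23409))) + 72228) = √(-376898/(89557 + (-8 + √45313)) + 72228) = √(-376898/(89549 + √45313) + 72228) = √(72228 - 376898/(89549 + √45313))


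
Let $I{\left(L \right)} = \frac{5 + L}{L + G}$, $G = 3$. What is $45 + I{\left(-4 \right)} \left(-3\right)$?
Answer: $48$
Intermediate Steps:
$I{\left(L \right)} = \frac{5 + L}{3 + L}$ ($I{\left(L \right)} = \frac{5 + L}{L + 3} = \frac{5 + L}{3 + L}$)
$45 + I{\left(-4 \right)} \left(-3\right) = 45 + \frac{5 - 4}{3 - 4} \left(-3\right) = 45 + \frac{1}{-1} \cdot 1 \left(-3\right) = 45 + \left(-1\right) 1 \left(-3\right) = 45 - -3 = 45 + 3 = 48$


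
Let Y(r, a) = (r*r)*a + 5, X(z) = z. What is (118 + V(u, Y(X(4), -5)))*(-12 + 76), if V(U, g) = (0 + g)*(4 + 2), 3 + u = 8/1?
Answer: -21248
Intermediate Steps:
u = 5 (u = -3 + 8/1 = -3 + 8*1 = -3 + 8 = 5)
Y(r, a) = 5 + a*r² (Y(r, a) = r²*a + 5 = a*r² + 5 = 5 + a*r²)
V(U, g) = 6*g (V(U, g) = g*6 = 6*g)
(118 + V(u, Y(X(4), -5)))*(-12 + 76) = (118 + 6*(5 - 5*4²))*(-12 + 76) = (118 + 6*(5 - 5*16))*64 = (118 + 6*(5 - 80))*64 = (118 + 6*(-75))*64 = (118 - 450)*64 = -332*64 = -21248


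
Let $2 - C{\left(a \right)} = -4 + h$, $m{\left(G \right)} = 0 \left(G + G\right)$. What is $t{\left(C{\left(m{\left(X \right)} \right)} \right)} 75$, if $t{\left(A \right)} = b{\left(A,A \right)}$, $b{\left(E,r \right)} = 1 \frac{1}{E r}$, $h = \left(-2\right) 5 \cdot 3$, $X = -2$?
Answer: $\frac{25}{432} \approx 0.05787$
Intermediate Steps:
$m{\left(G \right)} = 0$ ($m{\left(G \right)} = 0 \cdot 2 G = 0$)
$h = -30$ ($h = \left(-10\right) 3 = -30$)
$b{\left(E,r \right)} = \frac{1}{E r}$ ($b{\left(E,r \right)} = 1 \frac{1}{E r} = \frac{1}{E r}$)
$C{\left(a \right)} = 36$ ($C{\left(a \right)} = 2 - \left(-4 - 30\right) = 2 - -34 = 2 + 34 = 36$)
$t{\left(A \right)} = \frac{1}{A^{2}}$ ($t{\left(A \right)} = \frac{1}{A A} = \frac{1}{A^{2}}$)
$t{\left(C{\left(m{\left(X \right)} \right)} \right)} 75 = \frac{1}{1296} \cdot 75 = \frac{25}{432}$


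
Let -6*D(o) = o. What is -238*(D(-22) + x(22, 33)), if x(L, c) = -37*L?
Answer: 578578/3 ≈ 1.9286e+5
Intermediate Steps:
D(o) = -o/6
-238*(D(-22) + x(22, 33)) = -238*(-⅙*(-22) - 37*22) = -238*(11/3 - 814) = -238*(-2431/3) = 578578/3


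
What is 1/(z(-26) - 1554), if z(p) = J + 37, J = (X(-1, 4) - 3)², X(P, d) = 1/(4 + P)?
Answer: -9/13589 ≈ -0.00066230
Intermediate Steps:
J = 64/9 (J = (1/(4 - 1) - 3)² = (1/3 - 3)² = (⅓ - 3)² = (-8/3)² = 64/9 ≈ 7.1111)
z(p) = 397/9 (z(p) = 64/9 + 37 = 397/9)
1/(z(-26) - 1554) = 1/(397/9 - 1554) = 1/(-13589/9) = -9/13589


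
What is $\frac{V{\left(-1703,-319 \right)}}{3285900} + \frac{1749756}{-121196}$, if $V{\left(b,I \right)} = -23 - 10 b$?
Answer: $- \frac{478955171669}{33186494700} \approx -14.432$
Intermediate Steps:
$\frac{V{\left(-1703,-319 \right)}}{3285900} + \frac{1749756}{-121196} = \frac{-23 - -17030}{3285900} + \frac{1749756}{-121196} = \left(-23 + 17030\right) \frac{1}{3285900} + 1749756 \left(- \frac{1}{121196}\right) = 17007 \cdot \frac{1}{3285900} - \frac{437439}{30299} = \frac{5669}{1095300} - \frac{437439}{30299} = - \frac{478955171669}{33186494700}$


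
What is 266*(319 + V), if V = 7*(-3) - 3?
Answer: 78470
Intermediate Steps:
V = -24 (V = -21 - 3 = -24)
266*(319 + V) = 266*(319 - 24) = 266*295 = 78470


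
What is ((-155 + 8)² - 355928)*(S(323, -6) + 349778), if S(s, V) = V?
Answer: -116935425268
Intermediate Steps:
((-155 + 8)² - 355928)*(S(323, -6) + 349778) = ((-155 + 8)² - 355928)*(-6 + 349778) = ((-147)² - 355928)*349772 = (21609 - 355928)*349772 = -334319*349772 = -116935425268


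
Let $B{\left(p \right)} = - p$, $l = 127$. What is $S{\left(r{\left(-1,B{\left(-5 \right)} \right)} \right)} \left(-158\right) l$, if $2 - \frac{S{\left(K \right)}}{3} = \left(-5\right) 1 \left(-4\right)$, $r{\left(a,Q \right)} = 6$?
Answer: $1083564$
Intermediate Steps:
$S{\left(K \right)} = -54$ ($S{\left(K \right)} = 6 - 3 \left(-5\right) 1 \left(-4\right) = 6 - 3 \left(\left(-5\right) \left(-4\right)\right) = 6 - 60 = -54$)
$S{\left(r{\left(-1,B{\left(-5 \right)} \right)} \right)} \left(-158\right) l = \left(-54\right) \left(-158\right) 127 = 8532 \cdot 127 = 1083564$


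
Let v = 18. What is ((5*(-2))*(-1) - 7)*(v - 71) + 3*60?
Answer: 21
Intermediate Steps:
((5*(-2))*(-1) - 7)*(v - 71) + 3*60 = ((5*(-2))*(-1) - 7)*(18 - 71) + 3*60 = (-10*(-1) - 7)*(-53) + 180 = (10 - 7)*(-53) + 180 = 3*(-53) + 180 = -159 + 180 = 21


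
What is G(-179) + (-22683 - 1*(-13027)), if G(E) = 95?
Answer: -9561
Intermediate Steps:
G(-179) + (-22683 - 1*(-13027)) = 95 + (-22683 - 1*(-13027)) = 95 + (-22683 + 13027) = 95 - 9656 = -9561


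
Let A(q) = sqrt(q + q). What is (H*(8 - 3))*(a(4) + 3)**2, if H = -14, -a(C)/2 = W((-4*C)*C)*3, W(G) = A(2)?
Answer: -5670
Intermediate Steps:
A(q) = sqrt(2)*sqrt(q) (A(q) = sqrt(2*q) = sqrt(2)*sqrt(q))
W(G) = 2 (W(G) = sqrt(2)*sqrt(2) = 2)
a(C) = -12 (a(C) = -4*3 = -2*6 = -12)
(H*(8 - 3))*(a(4) + 3)**2 = (-14*(8 - 3))*(-12 + 3)**2 = -14*5*(-9)**2 = -70*81 = -5670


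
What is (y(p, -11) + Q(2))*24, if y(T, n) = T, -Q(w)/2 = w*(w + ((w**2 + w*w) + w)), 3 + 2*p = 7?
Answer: -1104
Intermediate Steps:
p = 2 (p = -3/2 + (1/2)*7 = -3/2 + 7/2 = 2)
Q(w) = -2*w*(2*w + 2*w**2) (Q(w) = -2*w*(w + ((w**2 + w*w) + w)) = -2*w*(w + ((w**2 + w**2) + w)) = -2*w*(w + (2*w**2 + w)) = -2*w*(w + (w + 2*w**2)) = -2*w*(2*w + 2*w**2))
(y(p, -11) + Q(2))*24 = (2 + 4*2**2*(-1 - 1*2))*24 = (2 + 4*4*(-1 - 2))*24 = (2 + 4*4*(-3))*24 = (2 - 48)*24 = -46*24 = -1104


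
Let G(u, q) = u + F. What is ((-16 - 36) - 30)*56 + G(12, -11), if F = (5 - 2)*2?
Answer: -4574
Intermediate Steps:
F = 6 (F = 3*2 = 6)
G(u, q) = 6 + u (G(u, q) = u + 6 = 6 + u)
((-16 - 36) - 30)*56 + G(12, -11) = ((-16 - 36) - 30)*56 + (6 + 12) = (-52 - 30)*56 + 18 = -82*56 + 18 = -4592 + 18 = -4574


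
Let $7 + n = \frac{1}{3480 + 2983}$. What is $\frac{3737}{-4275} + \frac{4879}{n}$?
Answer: $- \frac{8998169237}{12893400} \approx -697.89$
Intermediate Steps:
$n = - \frac{45240}{6463}$ ($n = -7 + \frac{1}{3480 + 2983} = -7 + \frac{1}{6463} = - \frac{45240}{6463} \approx -6.9998$)
$\frac{3737}{-4275} + \frac{4879}{n} = \frac{3737}{-4275} + \frac{4879}{- \frac{45240}{6463}} = 3737 \left(- \frac{1}{4275}\right) + 4879 \left(- \frac{6463}{45240}\right) = - \frac{3737}{4275} - \frac{31532977}{45240} = - \frac{8998169237}{12893400}$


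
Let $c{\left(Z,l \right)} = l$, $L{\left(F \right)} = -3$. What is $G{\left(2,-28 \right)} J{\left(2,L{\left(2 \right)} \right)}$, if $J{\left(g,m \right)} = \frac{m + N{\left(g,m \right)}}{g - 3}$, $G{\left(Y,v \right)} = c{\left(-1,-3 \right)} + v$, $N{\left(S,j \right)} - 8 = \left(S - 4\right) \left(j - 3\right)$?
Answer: $527$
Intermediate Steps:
$N{\left(S,j \right)} = 8 + \left(-4 + S\right) \left(-3 + j\right)$ ($N{\left(S,j \right)} = 8 + \left(S - 4\right) \left(j - 3\right) = 8 + \left(-4 + S\right) \left(-3 + j\right)$)
$G{\left(Y,v \right)} = -3 + v$
$J{\left(g,m \right)} = \frac{20 - 3 g - 3 m + g m}{-3 + g}$ ($J{\left(g,m \right)} = \frac{m + \left(20 - 4 m - 3 g + g m\right)}{g - 3} = \frac{20 - 3 g - 3 m + g m}{-3 + g}$)
$G{\left(2,-28 \right)} J{\left(2,L{\left(2 \right)} \right)} = \left(-3 - 28\right) \frac{20 - 6 - -9 + 2 \left(-3\right)}{-3 + 2} = - 31 \frac{20 - 6 + 9 - 6}{-1} = - 31 \left(\left(-1\right) 17\right) = \left(-31\right) \left(-17\right) = 527$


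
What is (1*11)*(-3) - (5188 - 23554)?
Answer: 18333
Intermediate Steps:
(1*11)*(-3) - (5188 - 23554) = 11*(-3) - 1*(-18366) = -33 + 18366 = 18333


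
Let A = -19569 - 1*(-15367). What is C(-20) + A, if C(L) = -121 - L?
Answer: -4303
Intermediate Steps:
A = -4202 (A = -19569 + 15367 = -4202)
C(-20) + A = (-121 - 1*(-20)) - 4202 = (-121 + 20) - 4202 = -101 - 4202 = -4303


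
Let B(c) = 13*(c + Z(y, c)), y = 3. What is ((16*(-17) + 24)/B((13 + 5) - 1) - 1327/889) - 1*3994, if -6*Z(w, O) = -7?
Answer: -5034496913/1259713 ≈ -3996.5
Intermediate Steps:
Z(w, O) = 7/6 (Z(w, O) = -⅙*(-7) = 7/6)
B(c) = 91/6 + 13*c (B(c) = 13*(c + 7/6) = 13*(7/6 + c) = 91/6 + 13*c)
((16*(-17) + 24)/B((13 + 5) - 1) - 1327/889) - 1*3994 = ((16*(-17) + 24)/(91/6 + 13*((13 + 5) - 1)) - 1327/889) - 1*3994 = ((-272 + 24)/(91/6 + 13*(18 - 1)) - 1327*1/889) - 3994 = (-248/(91/6 + 13*17) - 1327/889) - 3994 = (-248/(91/6 + 221) - 1327/889) - 3994 = (-248/1417/6 - 1327/889) - 3994 = (-248*6/1417 - 1327/889) - 3994 = (-1488/1417 - 1327/889) - 3994 = -3203191/1259713 - 3994 = -5034496913/1259713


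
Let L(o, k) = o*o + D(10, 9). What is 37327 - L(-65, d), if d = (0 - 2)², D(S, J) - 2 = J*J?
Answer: 33019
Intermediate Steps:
D(S, J) = 2 + J² (D(S, J) = 2 + J*J = 2 + J²)
d = 4 (d = (-2)² = 4)
L(o, k) = 83 + o² (L(o, k) = o*o + (2 + 9²) = o² + (2 + 81) = o² + 83 = 83 + o²)
37327 - L(-65, d) = 37327 - (83 + (-65)²) = 37327 - (83 + 4225) = 37327 - 1*4308 = 37327 - 4308 = 33019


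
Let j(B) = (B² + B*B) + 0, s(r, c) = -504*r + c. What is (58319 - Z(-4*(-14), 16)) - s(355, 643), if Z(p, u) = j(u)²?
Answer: -25548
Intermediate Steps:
s(r, c) = c - 504*r
j(B) = 2*B² (j(B) = (B² + B²) + 0 = 2*B² + 0 = 2*B²)
Z(p, u) = 4*u⁴ (Z(p, u) = (2*u²)² = 4*u⁴)
(58319 - Z(-4*(-14), 16)) - s(355, 643) = (58319 - 4*16⁴) - (643 - 504*355) = (58319 - 4*65536) - (643 - 178920) = (58319 - 1*262144) - 1*(-178277) = (58319 - 262144) + 178277 = -203825 + 178277 = -25548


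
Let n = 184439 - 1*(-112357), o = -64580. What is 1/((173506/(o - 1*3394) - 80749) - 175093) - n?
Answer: -2580756616396359/8695388807 ≈ -2.9680e+5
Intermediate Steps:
n = 296796 (n = 184439 + 112357 = 296796)
1/((173506/(o - 1*3394) - 80749) - 175093) - n = 1/((173506/(-64580 - 1*3394) - 80749) - 175093) - 1*296796 = 1/((173506/(-64580 - 3394) - 80749) - 175093) - 296796 = 1/((173506/(-67974) - 80749) - 175093) - 296796 = 1/((173506*(-1/67974) - 80749) - 175093) - 296796 = 1/((-86753/33987 - 80749) - 175093) - 296796 = 1/(-2744503016/33987 - 175093) - 296796 = 1/(-8695388807/33987) - 296796 = -33987/8695388807 - 296796 = -2580756616396359/8695388807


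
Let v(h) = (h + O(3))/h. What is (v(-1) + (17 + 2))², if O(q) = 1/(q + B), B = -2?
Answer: 361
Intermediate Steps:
O(q) = 1/(-2 + q) (O(q) = 1/(q - 2) = 1/(-2 + q))
v(h) = (1 + h)/h (v(h) = (h + 1/(-2 + 3))/h = (h + 1/1)/h = (h + 1)/h = (1 + h)/h)
(v(-1) + (17 + 2))² = ((1 - 1)/(-1) + (17 + 2))² = (-1*0 + 19)² = (0 + 19)² = 19² = 361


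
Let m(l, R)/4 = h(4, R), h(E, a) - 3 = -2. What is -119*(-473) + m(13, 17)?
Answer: 56291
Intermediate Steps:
h(E, a) = 1 (h(E, a) = 3 - 2 = 1)
m(l, R) = 4 (m(l, R) = 4*1 = 4)
-119*(-473) + m(13, 17) = -119*(-473) + 4 = 56287 + 4 = 56291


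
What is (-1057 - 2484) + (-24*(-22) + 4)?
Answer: -3009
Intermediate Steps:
(-1057 - 2484) + (-24*(-22) + 4) = -3541 + (528 + 4) = -3541 + 532 = -3009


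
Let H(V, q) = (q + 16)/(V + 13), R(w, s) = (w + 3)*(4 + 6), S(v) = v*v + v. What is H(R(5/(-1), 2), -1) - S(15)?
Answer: -1695/7 ≈ -242.14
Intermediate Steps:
S(v) = v + v**2 (S(v) = v**2 + v = v + v**2)
R(w, s) = 30 + 10*w (R(w, s) = (3 + w)*10 = 30 + 10*w)
H(V, q) = (16 + q)/(13 + V)
H(R(5/(-1), 2), -1) - S(15) = (16 - 1)/(13 + (30 + 10*(5/(-1)))) - 15*(1 + 15) = 15/(13 + (30 + 10*(5*(-1)))) - 15*16 = 15/(13 + (30 + 10*(-5))) - 1*240 = 15/(13 + (30 - 50)) - 240 = 15/(13 - 20) - 240 = 15/(-7) - 240 = -1/7*15 - 240 = -15/7 - 240 = -1695/7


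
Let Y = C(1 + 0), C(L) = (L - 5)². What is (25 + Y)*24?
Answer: 984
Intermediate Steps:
C(L) = (-5 + L)²
Y = 16 (Y = (-5 + (1 + 0))² = (-5 + 1)² = (-4)² = 16)
(25 + Y)*24 = (25 + 16)*24 = 41*24 = 984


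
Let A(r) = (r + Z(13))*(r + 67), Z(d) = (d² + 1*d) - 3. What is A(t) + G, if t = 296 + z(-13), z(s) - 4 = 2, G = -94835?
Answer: 82654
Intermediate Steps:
z(s) = 6 (z(s) = 4 + 2 = 6)
t = 302 (t = 296 + 6 = 302)
Z(d) = -3 + d + d² (Z(d) = (d² + d) - 3 = (d + d²) - 3 = -3 + d + d²)
A(r) = (67 + r)*(179 + r) (A(r) = (r + (-3 + 13 + 13²))*(r + 67) = (r + (-3 + 13 + 169))*(67 + r) = (r + 179)*(67 + r) = (179 + r)*(67 + r) = (67 + r)*(179 + r))
A(t) + G = (11993 + 302² + 246*302) - 94835 = (11993 + 91204 + 74292) - 94835 = 177489 - 94835 = 82654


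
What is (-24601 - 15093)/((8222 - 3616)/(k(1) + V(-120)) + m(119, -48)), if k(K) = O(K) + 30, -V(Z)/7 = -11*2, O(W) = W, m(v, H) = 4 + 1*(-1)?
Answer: -7343390/5161 ≈ -1422.9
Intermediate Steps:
m(v, H) = 3 (m(v, H) = 4 - 1 = 3)
V(Z) = 154 (V(Z) = -(-77)*2 = -7*(-22) = 154)
k(K) = 30 + K (k(K) = K + 30 = 30 + K)
(-24601 - 15093)/((8222 - 3616)/(k(1) + V(-120)) + m(119, -48)) = (-24601 - 15093)/((8222 - 3616)/((30 + 1) + 154) + 3) = -39694/(4606/(31 + 154) + 3) = -39694/(4606/185 + 3) = -39694/5161/185 = -39694*185/5161 = -7343390/5161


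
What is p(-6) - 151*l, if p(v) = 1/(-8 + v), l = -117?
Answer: 247337/14 ≈ 17667.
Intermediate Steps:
p(-6) - 151*l = 1/(-8 - 6) - 151*(-117) = 1/(-14) + 17667 = -1/14 + 17667 = 247337/14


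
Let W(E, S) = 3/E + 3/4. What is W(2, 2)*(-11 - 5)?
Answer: -36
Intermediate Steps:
W(E, S) = 3/4 + 3/E (W(E, S) = 3/E + 3*(1/4) = 3/E + 3/4 = 3/4 + 3/E)
W(2, 2)*(-11 - 5) = (3/4 + 3/2)*(-11 - 5) = (3/4 + 3*(1/2))*(-16) = (3/4 + 3/2)*(-16) = (9/4)*(-16) = -36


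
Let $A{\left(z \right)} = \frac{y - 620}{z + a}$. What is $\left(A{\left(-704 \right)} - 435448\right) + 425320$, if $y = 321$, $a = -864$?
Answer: $- \frac{15880405}{1568} \approx -10128.0$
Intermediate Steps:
$A{\left(z \right)} = - \frac{299}{-864 + z}$ ($A{\left(z \right)} = \frac{321 - 620}{z - 864} = - \frac{299}{-864 + z}$)
$\left(A{\left(-704 \right)} - 435448\right) + 425320 = \left(- \frac{299}{-864 - 704} - 435448\right) + 425320 = \left(- \frac{299}{-1568} - 435448\right) + 425320 = \left(\left(-299\right) \left(- \frac{1}{1568}\right) - 435448\right) + 425320 = \left(\frac{299}{1568} - 435448\right) + 425320 = - \frac{682782165}{1568} + 425320 = - \frac{15880405}{1568}$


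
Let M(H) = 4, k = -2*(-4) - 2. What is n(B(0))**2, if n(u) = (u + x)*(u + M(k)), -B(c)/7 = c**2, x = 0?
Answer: 0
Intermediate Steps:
k = 6 (k = 8 - 2 = 6)
B(c) = -7*c**2
n(u) = u*(4 + u) (n(u) = (u + 0)*(u + 4) = u*(4 + u))
n(B(0))**2 = ((-7*0**2)*(4 - 7*0**2))**2 = ((-7*0)*(4 - 7*0))**2 = (0*(4 + 0))**2 = (0*4)**2 = 0**2 = 0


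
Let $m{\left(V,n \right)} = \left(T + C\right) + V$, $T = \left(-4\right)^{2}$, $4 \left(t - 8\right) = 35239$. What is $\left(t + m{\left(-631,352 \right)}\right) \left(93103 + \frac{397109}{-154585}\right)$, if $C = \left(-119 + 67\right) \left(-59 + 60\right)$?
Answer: $\frac{234610049275019}{309170} \approx 7.5884 \cdot 10^{8}$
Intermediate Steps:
$t = \frac{35271}{4}$ ($t = 8 + \frac{1}{4} \cdot 35239 = 8 + \frac{35239}{4} = \frac{35271}{4} \approx 8817.8$)
$C = -52$ ($C = \left(-52\right) 1 = -52$)
$T = 16$
$m{\left(V,n \right)} = -36 + V$ ($m{\left(V,n \right)} = \left(16 - 52\right) + V = -36 + V$)
$\left(t + m{\left(-631,352 \right)}\right) \left(93103 + \frac{397109}{-154585}\right) = \left(\frac{35271}{4} - 667\right) \left(93103 + \frac{397109}{-154585}\right) = \left(\frac{35271}{4} - 667\right) \left(93103 + 397109 \left(- \frac{1}{154585}\right)\right) = \frac{32603 \left(93103 - \frac{397109}{154585}\right)}{4} = \frac{32603}{4} \cdot \frac{14391930146}{154585} = \frac{234610049275019}{309170}$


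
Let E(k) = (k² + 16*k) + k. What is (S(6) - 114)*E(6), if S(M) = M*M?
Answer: -10764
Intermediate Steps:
E(k) = k² + 17*k
S(M) = M²
(S(6) - 114)*E(6) = (6² - 114)*(6*(17 + 6)) = (36 - 114)*(6*23) = -78*138 = -10764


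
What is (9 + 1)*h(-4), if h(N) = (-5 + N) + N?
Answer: -130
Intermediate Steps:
h(N) = -5 + 2*N
(9 + 1)*h(-4) = (9 + 1)*(-5 + 2*(-4)) = 10*(-5 - 8) = 10*(-13) = -130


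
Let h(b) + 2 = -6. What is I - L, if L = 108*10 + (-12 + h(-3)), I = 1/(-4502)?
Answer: -4772121/4502 ≈ -1060.0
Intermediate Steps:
h(b) = -8 (h(b) = -2 - 6 = -8)
I = -1/4502 ≈ -0.00022212
L = 1060 (L = 108*10 + (-12 - 8) = 1080 - 20 = 1060)
I - L = -1/4502 - 1*1060 = -1/4502 - 1060 = -4772121/4502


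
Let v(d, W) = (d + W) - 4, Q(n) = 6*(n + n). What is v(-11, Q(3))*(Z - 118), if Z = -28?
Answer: -3066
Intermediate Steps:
Q(n) = 12*n (Q(n) = 6*(2*n) = 12*n)
v(d, W) = -4 + W + d (v(d, W) = (W + d) - 4 = -4 + W + d)
v(-11, Q(3))*(Z - 118) = (-4 + 12*3 - 11)*(-28 - 118) = (-4 + 36 - 11)*(-146) = 21*(-146) = -3066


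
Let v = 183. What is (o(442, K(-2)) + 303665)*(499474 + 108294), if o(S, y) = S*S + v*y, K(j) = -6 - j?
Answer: 302848971096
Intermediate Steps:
o(S, y) = S² + 183*y (o(S, y) = S*S + 183*y = S² + 183*y)
(o(442, K(-2)) + 303665)*(499474 + 108294) = ((442² + 183*(-6 - 1*(-2))) + 303665)*(499474 + 108294) = ((195364 + 183*(-6 + 2)) + 303665)*607768 = ((195364 + 183*(-4)) + 303665)*607768 = ((195364 - 732) + 303665)*607768 = (194632 + 303665)*607768 = 498297*607768 = 302848971096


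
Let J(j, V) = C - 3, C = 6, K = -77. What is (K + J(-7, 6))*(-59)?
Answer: 4366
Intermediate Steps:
J(j, V) = 3 (J(j, V) = 6 - 3 = 3)
(K + J(-7, 6))*(-59) = (-77 + 3)*(-59) = -74*(-59) = 4366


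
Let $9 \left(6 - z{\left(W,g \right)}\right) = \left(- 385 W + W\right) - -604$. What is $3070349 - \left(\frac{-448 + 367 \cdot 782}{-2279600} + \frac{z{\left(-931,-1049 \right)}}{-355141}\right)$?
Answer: $\frac{11185611231347863037}{3643107406200} \approx 3.0703 \cdot 10^{6}$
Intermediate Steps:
$z{\left(W,g \right)} = - \frac{550}{9} + \frac{128 W}{3}$ ($z{\left(W,g \right)} = 6 - \frac{\left(- 385 W + W\right) - -604}{9} = 6 - \frac{- 384 W + 604}{9} = 6 - \frac{604 - 384 W}{9} = 6 + \left(- \frac{604}{9} + \frac{128 W}{3}\right) = - \frac{550}{9} + \frac{128 W}{3}$)
$3070349 - \left(\frac{-448 + 367 \cdot 782}{-2279600} + \frac{z{\left(-931,-1049 \right)}}{-355141}\right) = 3070349 - \left(\frac{-448 + 367 \cdot 782}{-2279600} + \frac{- \frac{550}{9} + \frac{128}{3} \left(-931\right)}{-355141}\right) = 3070349 - \left(\left(-448 + 286994\right) \left(- \frac{1}{2279600}\right) + \left(- \frac{550}{9} - \frac{119168}{3}\right) \left(- \frac{1}{355141}\right)\right) = 3070349 - \left(286546 \left(- \frac{1}{2279600}\right) - - \frac{358054}{3196269}\right) = 3070349 - \left(- \frac{143273}{1139800} + \frac{358054}{3196269}\right) = 3070349 - - \frac{49829099237}{3643107406200} = 3070349 + \frac{49829099237}{3643107406200} = \frac{11185611231347863037}{3643107406200}$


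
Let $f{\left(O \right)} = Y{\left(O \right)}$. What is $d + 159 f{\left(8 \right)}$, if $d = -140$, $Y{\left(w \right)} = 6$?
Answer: $814$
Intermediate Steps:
$f{\left(O \right)} = 6$
$d + 159 f{\left(8 \right)} = -140 + 159 \cdot 6 = -140 + 954 = 814$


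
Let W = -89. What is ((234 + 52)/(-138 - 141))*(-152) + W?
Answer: 18641/279 ≈ 66.814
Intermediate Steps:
((234 + 52)/(-138 - 141))*(-152) + W = ((234 + 52)/(-138 - 141))*(-152) - 89 = (286/(-279))*(-152) - 89 = (286*(-1/279))*(-152) - 89 = -286/279*(-152) - 89 = 43472/279 - 89 = 18641/279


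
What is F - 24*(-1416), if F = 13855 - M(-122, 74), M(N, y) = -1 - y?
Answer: 47914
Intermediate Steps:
F = 13930 (F = 13855 - (-1 - 1*74) = 13855 - (-1 - 74) = 13855 - 1*(-75) = 13855 + 75 = 13930)
F - 24*(-1416) = 13930 - 24*(-1416) = 13930 - 1*(-33984) = 13930 + 33984 = 47914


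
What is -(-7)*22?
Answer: 154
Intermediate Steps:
-(-7)*22 = -7*(-22) = 154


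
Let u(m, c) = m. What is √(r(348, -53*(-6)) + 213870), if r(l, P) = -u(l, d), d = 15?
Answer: √213522 ≈ 462.08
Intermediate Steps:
r(l, P) = -l
√(r(348, -53*(-6)) + 213870) = √(-1*348 + 213870) = √(-348 + 213870) = √213522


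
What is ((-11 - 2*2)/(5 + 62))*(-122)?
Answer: 1830/67 ≈ 27.313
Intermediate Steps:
((-11 - 2*2)/(5 + 62))*(-122) = ((-11 - 4)/67)*(-122) = -15*1/67*(-122) = -15/67*(-122) = 1830/67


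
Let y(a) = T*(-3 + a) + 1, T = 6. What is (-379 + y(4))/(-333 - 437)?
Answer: 186/385 ≈ 0.48312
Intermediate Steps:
y(a) = -17 + 6*a (y(a) = 6*(-3 + a) + 1 = (-18 + 6*a) + 1 = -17 + 6*a)
(-379 + y(4))/(-333 - 437) = (-379 + (-17 + 6*4))/(-333 - 437) = (-379 + (-17 + 24))/(-770) = (-379 + 7)*(-1/770) = -372*(-1/770) = 186/385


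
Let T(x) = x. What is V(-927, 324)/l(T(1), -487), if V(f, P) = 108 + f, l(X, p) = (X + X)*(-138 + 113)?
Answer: 819/50 ≈ 16.380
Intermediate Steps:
l(X, p) = -50*X (l(X, p) = (2*X)*(-25) = -50*X)
V(-927, 324)/l(T(1), -487) = (108 - 927)/((-50*1)) = -819/(-50) = -819*(-1/50) = 819/50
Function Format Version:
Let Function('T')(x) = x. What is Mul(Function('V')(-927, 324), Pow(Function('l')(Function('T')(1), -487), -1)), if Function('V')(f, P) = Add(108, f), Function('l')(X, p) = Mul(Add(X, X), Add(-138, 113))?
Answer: Rational(819, 50) ≈ 16.380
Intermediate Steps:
Function('l')(X, p) = Mul(-50, X) (Function('l')(X, p) = Mul(Mul(2, X), -25) = Mul(-50, X))
Mul(Function('V')(-927, 324), Pow(Function('l')(Function('T')(1), -487), -1)) = Mul(Add(108, -927), Pow(Mul(-50, 1), -1)) = Mul(-819, Pow(-50, -1)) = Mul(-819, Rational(-1, 50)) = Rational(819, 50)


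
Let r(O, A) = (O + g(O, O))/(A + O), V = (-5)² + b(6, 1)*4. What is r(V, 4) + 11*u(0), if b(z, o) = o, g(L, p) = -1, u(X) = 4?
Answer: 1480/33 ≈ 44.849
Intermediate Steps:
V = 29 (V = (-5)² + 1*4 = 25 + 4 = 29)
r(O, A) = (-1 + O)/(A + O) (r(O, A) = (O - 1)/(A + O) = (-1 + O)/(A + O))
r(V, 4) + 11*u(0) = (-1 + 29)/(4 + 29) + 11*4 = 28/33 + 44 = 1480/33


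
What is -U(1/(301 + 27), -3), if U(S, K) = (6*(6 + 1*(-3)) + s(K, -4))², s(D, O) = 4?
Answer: -484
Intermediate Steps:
U(S, K) = 484 (U(S, K) = (6*(6 + 1*(-3)) + 4)² = (6*(6 - 3) + 4)² = (6*3 + 4)² = (18 + 4)² = 22² = 484)
-U(1/(301 + 27), -3) = -1*484 = -484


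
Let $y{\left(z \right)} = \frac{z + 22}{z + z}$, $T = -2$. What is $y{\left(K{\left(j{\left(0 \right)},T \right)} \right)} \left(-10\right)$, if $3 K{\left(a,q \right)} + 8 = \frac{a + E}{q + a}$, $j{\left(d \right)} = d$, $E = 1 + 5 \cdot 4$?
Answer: $\frac{475}{37} \approx 12.838$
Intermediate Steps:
$E = 21$ ($E = 1 + 20 = 21$)
$K{\left(a,q \right)} = - \frac{8}{3} + \frac{21 + a}{3 \left(a + q\right)}$ ($K{\left(a,q \right)} = - \frac{8}{3} + \frac{\left(a + 21\right) \frac{1}{q + a}}{3} = - \frac{8}{3} + \frac{\left(21 + a\right) \frac{1}{a + q}}{3} = - \frac{8}{3} + \frac{\frac{1}{a + q} \left(21 + a\right)}{3} = - \frac{8}{3} + \frac{21 + a}{3 \left(a + q\right)}$)
$y{\left(z \right)} = \frac{22 + z}{2 z}$
$y{\left(K{\left(j{\left(0 \right)},T \right)} \right)} \left(-10\right) = \frac{22 + \frac{21 - -16 - 0}{3 \left(0 - 2\right)}}{2 \frac{21 - -16 - 0}{3 \left(0 - 2\right)}} \left(-10\right) = \frac{22 + \frac{21 + 16 + 0}{3 \left(-2\right)}}{2 \frac{21 + 16 + 0}{3 \left(-2\right)}} \left(-10\right) = \frac{22 + \frac{1}{3} \left(- \frac{1}{2}\right) 37}{2 \cdot \frac{1}{3} \left(- \frac{1}{2}\right) 37} \left(-10\right) = \frac{22 - \frac{37}{6}}{2 \left(- \frac{37}{6}\right)} \left(-10\right) = \frac{1}{2} \left(- \frac{6}{37}\right) \frac{95}{6} \left(-10\right) = \left(- \frac{95}{74}\right) \left(-10\right) = \frac{475}{37}$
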